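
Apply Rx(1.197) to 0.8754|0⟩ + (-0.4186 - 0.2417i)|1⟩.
(0.5871 + 0.2358i)|0⟩ + (-0.3458 - 0.6929i)|1⟩

Rx(1.197) = [[cos(θ/2), −i·sin(θ/2)], [−i·sin(θ/2), cos(θ/2)]]; θ = 1.197, cos(θ/2) ≈ 0.826182, sin(θ/2) ≈ 0.563404.
With a = amp(|0⟩) = 0.8754 and b = amp(|1⟩) = (-0.4186 - 0.2417i):
new amp(|0⟩) = (0.826182)·a + (-0.563404i)·b = (0.5871 + 0.2358i)
new amp(|1⟩) = (-0.563404i)·a + (0.826182)·b = (-0.3458 - 0.6929i)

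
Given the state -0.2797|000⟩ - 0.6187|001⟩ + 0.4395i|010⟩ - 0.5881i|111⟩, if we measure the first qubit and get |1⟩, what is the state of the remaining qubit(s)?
-i|11⟩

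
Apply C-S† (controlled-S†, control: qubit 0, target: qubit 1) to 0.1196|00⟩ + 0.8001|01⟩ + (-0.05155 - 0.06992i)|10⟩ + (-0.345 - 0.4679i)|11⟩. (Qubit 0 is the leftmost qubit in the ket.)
0.1196|00⟩ + 0.8001|01⟩ + (-0.05155 - 0.06992i)|10⟩ + (-0.4679 + 0.345i)|11⟩

C-S† leaves the control-|0⟩ kets |00⟩, |01⟩ unchanged and applies S† to qubit 1 on the control-|1⟩ pair (|10⟩, |11⟩).
S† = [[1, 0], [0, -i]].
With a = amp(|10⟩) = (-0.05155 - 0.06992i) and b = amp(|11⟩) = (-0.345 - 0.4679i):
new amp(|10⟩) = (1)·a = (-0.05155 - 0.06992i)
new amp(|11⟩) = (-i)·b = (-0.4679 + 0.345i)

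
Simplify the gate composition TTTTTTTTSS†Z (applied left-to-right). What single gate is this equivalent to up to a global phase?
Z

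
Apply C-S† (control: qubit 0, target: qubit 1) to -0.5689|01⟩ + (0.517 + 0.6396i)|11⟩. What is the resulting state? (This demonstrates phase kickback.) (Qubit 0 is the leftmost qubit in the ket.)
-0.5689|01⟩ + (0.6396 - 0.517i)|11⟩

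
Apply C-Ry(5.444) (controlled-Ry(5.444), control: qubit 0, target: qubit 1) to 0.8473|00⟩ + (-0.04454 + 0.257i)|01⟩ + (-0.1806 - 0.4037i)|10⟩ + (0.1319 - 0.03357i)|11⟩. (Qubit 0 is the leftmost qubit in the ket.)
0.8473|00⟩ + (-0.04454 + 0.257i)|01⟩ + (0.1112 + 0.3824i)|10⟩ + (-0.194 - 0.1338i)|11⟩

C-Ry(5.444) leaves the control-|0⟩ kets |00⟩, |01⟩ unchanged and applies Ry(5.444) to qubit 1 on the control-|1⟩ pair (|10⟩, |11⟩).
Ry(5.444) = [[cos(θ/2), −sin(θ/2)], [sin(θ/2), cos(θ/2)]]; θ = 5.444, cos(θ/2) ≈ -0.913255, sin(θ/2) ≈ 0.407388.
With a = amp(|10⟩) = (-0.1806 - 0.4037i) and b = amp(|11⟩) = (0.1319 - 0.03357i):
new amp(|10⟩) = (-0.913255)·a + (-0.407388)·b = (0.1112 + 0.3824i)
new amp(|11⟩) = (0.407388)·a + (-0.913255)·b = (-0.194 - 0.1338i)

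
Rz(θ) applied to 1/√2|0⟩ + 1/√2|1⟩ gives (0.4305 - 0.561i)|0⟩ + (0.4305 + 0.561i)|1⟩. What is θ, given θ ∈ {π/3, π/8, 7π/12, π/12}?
7π/12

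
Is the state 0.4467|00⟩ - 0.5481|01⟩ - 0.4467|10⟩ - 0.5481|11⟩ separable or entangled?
Entangled

Writing the state as a|00⟩ + b|01⟩ + c|10⟩ + d|11⟩, it is a product state iff ad − bc = 0.
Here (a, b, c, d) = (0.4467, -0.5481, -0.4467, -0.5481): ad − bc = (0.4467)(-0.5481) − (-0.5481)(-0.4467) = -0.4897 ≠ 0, so the state is entangled.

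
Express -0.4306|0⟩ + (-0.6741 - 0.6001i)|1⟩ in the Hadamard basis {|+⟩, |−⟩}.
(-0.7811 - 0.4243i)|+⟩ + (0.1722 + 0.4243i)|−⟩

With |ψ⟩ = α|0⟩ + β|1⟩, the Hadamard-basis coefficients are ⟨+|ψ⟩ = (α + β)/√2 and ⟨−|ψ⟩ = (α − β)/√2.
Here α = -0.4306, β = (-0.6741 - 0.6001i): (α + β)/√2 = (-0.7811 - 0.4243i), (α − β)/√2 = (0.1722 + 0.4243i).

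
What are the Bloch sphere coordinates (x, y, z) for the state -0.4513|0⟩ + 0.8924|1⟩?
(-0.8055, 0, -0.5927)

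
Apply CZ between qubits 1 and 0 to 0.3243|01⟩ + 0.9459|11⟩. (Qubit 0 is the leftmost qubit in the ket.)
0.3243|01⟩ - 0.9459|11⟩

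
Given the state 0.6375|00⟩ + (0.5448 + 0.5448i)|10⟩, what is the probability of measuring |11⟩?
0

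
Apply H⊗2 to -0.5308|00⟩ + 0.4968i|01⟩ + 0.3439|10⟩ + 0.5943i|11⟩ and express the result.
(-0.09345 + 0.5456i)|00⟩ + (-0.09345 - 0.5456i)|01⟩ + (-0.4374 - 0.04875i)|10⟩ + (-0.4374 + 0.04875i)|11⟩

H⊗2 gives amp(|y⟩) = (1/2) Σ_x (−1)^(x·y) amp(|x⟩), where x·y is the number of positions in which both x and y have a 1.
|00⟩: (-0.5308 + 0.4968i + 0.3439 + 0.5943i)/2 = (-0.09345 + 0.5456i)
|01⟩: (-0.5308 - 0.4968i + 0.3439 - 0.5943i)/2 = (-0.09345 - 0.5456i)
|10⟩: (-0.5308 + 0.4968i - 0.3439 - 0.5943i)/2 = (-0.4374 - 0.04875i)
|11⟩: (-0.5308 - 0.4968i - 0.3439 + 0.5943i)/2 = (-0.4374 + 0.04875i)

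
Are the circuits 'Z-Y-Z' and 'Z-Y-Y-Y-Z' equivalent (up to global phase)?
Yes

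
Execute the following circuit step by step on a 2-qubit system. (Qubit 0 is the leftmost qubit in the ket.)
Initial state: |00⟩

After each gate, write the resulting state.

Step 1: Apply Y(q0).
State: i|10⟩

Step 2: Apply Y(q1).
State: -|11⟩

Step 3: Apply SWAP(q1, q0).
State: -|11⟩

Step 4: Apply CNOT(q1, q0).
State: -|01⟩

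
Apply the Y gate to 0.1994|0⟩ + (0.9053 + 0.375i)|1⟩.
(0.375 - 0.9053i)|0⟩ + 0.1994i|1⟩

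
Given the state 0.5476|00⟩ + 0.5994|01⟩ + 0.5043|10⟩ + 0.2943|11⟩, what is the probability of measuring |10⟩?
0.2543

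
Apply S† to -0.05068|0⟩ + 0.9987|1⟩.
-0.05068|0⟩ - 0.9987i|1⟩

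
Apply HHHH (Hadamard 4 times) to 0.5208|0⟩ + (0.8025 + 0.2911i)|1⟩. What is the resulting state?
0.5208|0⟩ + (0.8025 + 0.2911i)|1⟩

H² = I, so an even number of Hadamards cancels: H^4 = I and the state is unchanged.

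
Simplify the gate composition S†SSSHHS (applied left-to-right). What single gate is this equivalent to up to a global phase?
S†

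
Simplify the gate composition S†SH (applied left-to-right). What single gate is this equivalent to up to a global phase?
H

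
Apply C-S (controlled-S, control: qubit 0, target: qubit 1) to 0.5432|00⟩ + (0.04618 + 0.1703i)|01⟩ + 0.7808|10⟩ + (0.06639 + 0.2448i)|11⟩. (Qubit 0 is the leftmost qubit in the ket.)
0.5432|00⟩ + (0.04618 + 0.1703i)|01⟩ + 0.7808|10⟩ + (-0.2448 + 0.06639i)|11⟩

C-S leaves the control-|0⟩ kets |00⟩, |01⟩ unchanged and applies S to qubit 1 on the control-|1⟩ pair (|10⟩, |11⟩).
S = [[1, 0], [0, i]].
With a = amp(|10⟩) = 0.7808 and b = amp(|11⟩) = (0.06639 + 0.2448i):
new amp(|10⟩) = (1)·a = 0.7808
new amp(|11⟩) = (i)·b = (-0.2448 + 0.06639i)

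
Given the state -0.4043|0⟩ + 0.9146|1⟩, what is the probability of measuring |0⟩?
0.1635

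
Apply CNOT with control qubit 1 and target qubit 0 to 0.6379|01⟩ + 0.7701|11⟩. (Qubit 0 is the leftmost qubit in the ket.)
0.7701|01⟩ + 0.6379|11⟩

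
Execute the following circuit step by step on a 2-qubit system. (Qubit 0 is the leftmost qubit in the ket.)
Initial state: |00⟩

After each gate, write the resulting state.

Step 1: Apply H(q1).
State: 1/√2|00⟩ + 1/√2|01⟩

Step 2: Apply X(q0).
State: 1/√2|10⟩ + 1/√2|11⟩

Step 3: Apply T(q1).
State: 1/√2|10⟩ + (1/2 + (1/2)i)|11⟩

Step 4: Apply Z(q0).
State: -1/√2|10⟩ + (-1/2 - (1/2)i)|11⟩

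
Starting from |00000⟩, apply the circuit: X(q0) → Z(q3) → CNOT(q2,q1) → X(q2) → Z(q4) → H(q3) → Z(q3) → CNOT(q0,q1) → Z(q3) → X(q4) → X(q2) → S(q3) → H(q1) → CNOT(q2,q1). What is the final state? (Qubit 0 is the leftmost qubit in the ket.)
1/2|10001⟩ + (1/2)i|10011⟩ - 1/2|11001⟩ - (1/2)i|11011⟩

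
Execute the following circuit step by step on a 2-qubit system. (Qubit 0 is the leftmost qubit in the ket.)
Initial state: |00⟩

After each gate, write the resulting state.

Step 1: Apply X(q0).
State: |10⟩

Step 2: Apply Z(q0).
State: -|10⟩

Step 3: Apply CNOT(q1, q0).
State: -|10⟩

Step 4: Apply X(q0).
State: -|00⟩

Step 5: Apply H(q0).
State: -1/√2|00⟩ - 1/√2|10⟩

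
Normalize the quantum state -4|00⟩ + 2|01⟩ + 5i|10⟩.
-0.5963|00⟩ + 0.2981|01⟩ + 0.7454i|10⟩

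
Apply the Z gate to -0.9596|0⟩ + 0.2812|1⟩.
-0.9596|0⟩ - 0.2812|1⟩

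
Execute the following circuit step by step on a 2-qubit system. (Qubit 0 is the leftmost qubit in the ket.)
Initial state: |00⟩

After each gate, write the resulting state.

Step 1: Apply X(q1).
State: |01⟩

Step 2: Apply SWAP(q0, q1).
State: |10⟩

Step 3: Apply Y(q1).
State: i|11⟩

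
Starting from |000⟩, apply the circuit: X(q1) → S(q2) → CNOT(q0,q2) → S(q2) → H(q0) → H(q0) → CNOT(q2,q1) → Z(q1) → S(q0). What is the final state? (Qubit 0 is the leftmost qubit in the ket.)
-|010⟩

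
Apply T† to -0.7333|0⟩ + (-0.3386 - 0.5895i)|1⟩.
-0.7333|0⟩ + (-0.6563 - 0.1774i)|1⟩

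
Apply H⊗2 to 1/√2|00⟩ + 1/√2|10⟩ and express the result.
1/√2|00⟩ + 1/√2|01⟩

H⊗2 gives amp(|y⟩) = (1/2) Σ_x (−1)^(x·y) amp(|x⟩), where x·y is the number of positions in which both x and y have a 1.
|00⟩: (1/√2 + 1/√2)/2 = 1/√2
|01⟩: (1/√2 + 1/√2)/2 = 1/√2
|10⟩: (1/√2 - 1/√2)/2 = 0
|11⟩: (1/√2 - 1/√2)/2 = 0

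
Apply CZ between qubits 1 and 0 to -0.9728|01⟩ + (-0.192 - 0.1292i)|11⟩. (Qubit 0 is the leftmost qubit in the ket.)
-0.9728|01⟩ + (0.192 + 0.1292i)|11⟩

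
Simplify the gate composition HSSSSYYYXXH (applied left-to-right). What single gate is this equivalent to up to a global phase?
Y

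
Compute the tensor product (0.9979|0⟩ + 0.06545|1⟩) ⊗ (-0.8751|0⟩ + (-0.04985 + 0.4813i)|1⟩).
-0.8733|00⟩ + (-0.04975 + 0.4803i)|01⟩ - 0.05728|10⟩ + (-0.003263 + 0.0315i)|11⟩

amp(|b₁b₂…⟩) = product of the factor amplitudes for bits b₁, b₂, …; only kets whose every factor amplitude is nonzero survive.
|00⟩: (0.9979)(-0.8751) = -0.8733
|01⟩: (0.9979)(-0.04985 + 0.4813i) = (-0.04975 + 0.4803i)
|10⟩: (0.06545)(-0.8751) = -0.05728
|11⟩: (0.06545)(-0.04985 + 0.4813i) = (-0.003263 + 0.0315i)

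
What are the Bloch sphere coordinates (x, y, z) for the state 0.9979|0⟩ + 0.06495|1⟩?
(0.1296, 0, 0.9916)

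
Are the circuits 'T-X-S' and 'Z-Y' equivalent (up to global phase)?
No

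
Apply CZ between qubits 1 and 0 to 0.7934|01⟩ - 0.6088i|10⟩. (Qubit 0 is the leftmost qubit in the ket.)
0.7934|01⟩ - 0.6088i|10⟩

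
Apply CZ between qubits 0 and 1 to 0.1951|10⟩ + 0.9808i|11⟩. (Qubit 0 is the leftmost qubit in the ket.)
0.1951|10⟩ - 0.9808i|11⟩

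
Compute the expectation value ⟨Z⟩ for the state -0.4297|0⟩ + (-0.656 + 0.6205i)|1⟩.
-0.6307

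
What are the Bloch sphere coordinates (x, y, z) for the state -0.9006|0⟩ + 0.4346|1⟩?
(-0.7828, 0, 0.6222)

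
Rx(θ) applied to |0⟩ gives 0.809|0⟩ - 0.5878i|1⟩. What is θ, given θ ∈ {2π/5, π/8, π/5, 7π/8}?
2π/5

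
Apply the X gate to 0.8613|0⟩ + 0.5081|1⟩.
0.5081|0⟩ + 0.8613|1⟩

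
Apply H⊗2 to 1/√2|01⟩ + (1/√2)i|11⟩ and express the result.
(1/√8 + (1/√8)i)|00⟩ + (-1/√8 - (1/√8)i)|01⟩ + (1/√8 - (1/√8)i)|10⟩ + (-1/√8 + (1/√8)i)|11⟩

H⊗2 gives amp(|y⟩) = (1/2) Σ_x (−1)^(x·y) amp(|x⟩), where x·y is the number of positions in which both x and y have a 1.
|00⟩: (1/√2 + (1/√2)i)/2 = (1/√8 + (1/√8)i)
|01⟩: (-1/√2 - (1/√2)i)/2 = (-1/√8 - (1/√8)i)
|10⟩: (1/√2 - (1/√2)i)/2 = (1/√8 - (1/√8)i)
|11⟩: (-1/√2 + (1/√2)i)/2 = (-1/√8 + (1/√8)i)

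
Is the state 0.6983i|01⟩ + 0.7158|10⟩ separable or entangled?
Entangled

Writing the state as a|00⟩ + b|01⟩ + c|10⟩ + d|11⟩, it is a product state iff ad − bc = 0.
Here (a, b, c, d) = (0, 0.6983i, 0.7158, 0): ad − bc = (0)(0) − (0.6983i)(0.7158) = -0.4998i ≠ 0, so the state is entangled.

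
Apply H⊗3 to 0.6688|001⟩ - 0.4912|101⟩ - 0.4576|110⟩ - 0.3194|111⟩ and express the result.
-0.2119|000⟩ - 0.1117|001⟩ + 0.3375|010⟩ - 0.01393|011⟩ + 0.6848|100⟩ - 0.3613|101⟩ + 0.1354|110⟩ - 0.459|111⟩

H⊗3 gives amp(|y⟩) = (1/2√2) Σ_x (−1)^(x·y) amp(|x⟩), where x·y is the number of positions in which both x and y have a 1.
|000⟩: (0.6688 - 0.4912 - 0.4576 - 0.3194)/(2√2) = -0.2119
|001⟩: (-0.6688 + 0.4912 - 0.4576 + 0.3194)/(2√2) = -0.1117
|010⟩: (0.6688 - 0.4912 + 0.4576 + 0.3194)/(2√2) = 0.3375
|011⟩: (-0.6688 + 0.4912 + 0.4576 - 0.3194)/(2√2) = -0.01393
|100⟩: (0.6688 + 0.4912 + 0.4576 + 0.3194)/(2√2) = 0.6848
|101⟩: (-0.6688 - 0.4912 + 0.4576 - 0.3194)/(2√2) = -0.3613
|110⟩: (0.6688 + 0.4912 - 0.4576 - 0.3194)/(2√2) = 0.1354
|111⟩: (-0.6688 - 0.4912 - 0.4576 + 0.3194)/(2√2) = -0.459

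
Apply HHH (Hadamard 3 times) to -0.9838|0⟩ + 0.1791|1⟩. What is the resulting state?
-0.569|0⟩ - 0.8223|1⟩

H² = I, so H^3 = H: a single Hadamard. With (a, b) = (-0.9838, 0.1791), H gives ((a + b)/√2, (a − b)/√2) = (-0.569, -0.8223).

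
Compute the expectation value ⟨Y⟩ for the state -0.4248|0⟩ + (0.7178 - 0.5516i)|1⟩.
0.4686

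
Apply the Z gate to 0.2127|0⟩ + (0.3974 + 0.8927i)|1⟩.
0.2127|0⟩ + (-0.3974 - 0.8927i)|1⟩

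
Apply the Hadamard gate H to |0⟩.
1/√2|0⟩ + 1/√2|1⟩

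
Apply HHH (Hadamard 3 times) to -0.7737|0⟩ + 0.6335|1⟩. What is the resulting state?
-0.09914|0⟩ - 0.995|1⟩

H² = I, so H^3 = H: a single Hadamard. With (a, b) = (-0.7737, 0.6335), H gives ((a + b)/√2, (a − b)/√2) = (-0.09914, -0.995).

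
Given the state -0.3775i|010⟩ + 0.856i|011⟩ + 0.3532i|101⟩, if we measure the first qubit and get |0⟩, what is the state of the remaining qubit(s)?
-0.4035i|10⟩ + 0.915i|11⟩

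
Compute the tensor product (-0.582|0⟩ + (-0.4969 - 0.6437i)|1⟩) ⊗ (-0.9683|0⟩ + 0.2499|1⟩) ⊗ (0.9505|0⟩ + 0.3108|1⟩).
0.5357|000⟩ + 0.1752|001⟩ - 0.1382|010⟩ - 0.0452|011⟩ + (0.4573 + 0.5924i)|100⟩ + (0.1495 + 0.1937i)|101⟩ + (-0.118 - 0.1529i)|110⟩ + (-0.03859 - 0.05i)|111⟩

amp(|b₁b₂…⟩) = product of the factor amplitudes for bits b₁, b₂, …; only kets whose every factor amplitude is nonzero survive.
|000⟩: (-0.582)(-0.9683)(0.9505) = 0.5357
|001⟩: (-0.582)(-0.9683)(0.3108) = 0.1752
|010⟩: (-0.582)(0.2499)(0.9505) = -0.1382
|011⟩: (-0.582)(0.2499)(0.3108) = -0.0452
|100⟩: (-0.4969 - 0.6437i)(-0.9683)(0.9505) = (0.4573 + 0.5924i)
|101⟩: (-0.4969 - 0.6437i)(-0.9683)(0.3108) = (0.1495 + 0.1937i)
|110⟩: (-0.4969 - 0.6437i)(0.2499)(0.9505) = (-0.118 - 0.1529i)
|111⟩: (-0.4969 - 0.6437i)(0.2499)(0.3108) = (-0.03859 - 0.05i)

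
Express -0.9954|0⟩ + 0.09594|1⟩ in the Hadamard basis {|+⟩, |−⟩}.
-0.636|+⟩ - 0.7717|−⟩

With |ψ⟩ = α|0⟩ + β|1⟩, the Hadamard-basis coefficients are ⟨+|ψ⟩ = (α + β)/√2 and ⟨−|ψ⟩ = (α − β)/√2.
Here α = -0.9954, β = 0.09594: (α + β)/√2 = -0.636, (α − β)/√2 = -0.7717.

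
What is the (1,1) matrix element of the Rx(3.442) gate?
-0.1496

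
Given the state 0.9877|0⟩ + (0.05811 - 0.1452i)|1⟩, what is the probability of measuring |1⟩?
0.02446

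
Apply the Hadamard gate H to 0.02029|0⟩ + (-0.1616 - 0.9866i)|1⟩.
(-0.09992 - 0.6976i)|0⟩ + (0.1286 + 0.6976i)|1⟩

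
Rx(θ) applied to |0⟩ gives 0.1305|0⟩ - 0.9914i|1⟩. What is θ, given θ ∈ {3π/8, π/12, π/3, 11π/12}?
11π/12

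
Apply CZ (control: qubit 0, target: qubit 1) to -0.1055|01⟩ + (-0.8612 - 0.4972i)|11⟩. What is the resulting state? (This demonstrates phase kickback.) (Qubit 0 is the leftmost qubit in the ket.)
-0.1055|01⟩ + (0.8612 + 0.4972i)|11⟩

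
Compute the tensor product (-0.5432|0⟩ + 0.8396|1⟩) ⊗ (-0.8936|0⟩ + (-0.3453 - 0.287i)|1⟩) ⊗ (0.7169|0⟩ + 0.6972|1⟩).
0.348|000⟩ + 0.3384|001⟩ + (0.1345 + 0.1118i)|010⟩ + (0.1308 + 0.1087i)|011⟩ - 0.5379|100⟩ - 0.5231|101⟩ + (-0.2078 - 0.1727i)|110⟩ + (-0.2021 - 0.168i)|111⟩

amp(|b₁b₂…⟩) = product of the factor amplitudes for bits b₁, b₂, …; only kets whose every factor amplitude is nonzero survive.
|000⟩: (-0.5432)(-0.8936)(0.7169) = 0.348
|001⟩: (-0.5432)(-0.8936)(0.6972) = 0.3384
|010⟩: (-0.5432)(-0.3453 - 0.287i)(0.7169) = (0.1345 + 0.1118i)
|011⟩: (-0.5432)(-0.3453 - 0.287i)(0.6972) = (0.1308 + 0.1087i)
|100⟩: (0.8396)(-0.8936)(0.7169) = -0.5379
|101⟩: (0.8396)(-0.8936)(0.6972) = -0.5231
|110⟩: (0.8396)(-0.3453 - 0.287i)(0.7169) = (-0.2078 - 0.1727i)
|111⟩: (0.8396)(-0.3453 - 0.287i)(0.6972) = (-0.2021 - 0.168i)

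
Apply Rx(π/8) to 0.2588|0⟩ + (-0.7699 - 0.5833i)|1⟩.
(0.14 + 0.1502i)|0⟩ + (-0.7551 - 0.6226i)|1⟩

Rx(π/8) = [[cos(θ/2), −i·sin(θ/2)], [−i·sin(θ/2), cos(θ/2)]]; θ = π/8, cos(θ/2) ≈ 0.980785, sin(θ/2) ≈ 0.19509.
With a = amp(|0⟩) = 0.2588 and b = amp(|1⟩) = (-0.7699 - 0.5833i):
new amp(|0⟩) = (0.980785)·a + (-0.19509i)·b = (0.14 + 0.1502i)
new amp(|1⟩) = (-0.19509i)·a + (0.980785)·b = (-0.7551 - 0.6226i)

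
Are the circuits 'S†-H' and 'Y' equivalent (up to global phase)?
No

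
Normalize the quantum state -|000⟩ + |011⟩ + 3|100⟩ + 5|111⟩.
-0.1667|000⟩ + 0.1667|011⟩ + 1/2|100⟩ + 0.8333|111⟩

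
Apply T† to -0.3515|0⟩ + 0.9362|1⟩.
-0.3515|0⟩ + (0.662 - 0.662i)|1⟩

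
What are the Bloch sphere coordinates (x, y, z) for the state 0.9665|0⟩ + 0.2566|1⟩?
(0.496, 0, 0.8683)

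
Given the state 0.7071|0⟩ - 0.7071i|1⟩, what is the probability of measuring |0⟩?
0.5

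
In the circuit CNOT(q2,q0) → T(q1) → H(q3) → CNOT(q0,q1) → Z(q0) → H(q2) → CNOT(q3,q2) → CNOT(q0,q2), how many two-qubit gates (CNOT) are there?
4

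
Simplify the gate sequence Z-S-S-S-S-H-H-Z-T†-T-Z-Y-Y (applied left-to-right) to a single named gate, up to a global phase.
Z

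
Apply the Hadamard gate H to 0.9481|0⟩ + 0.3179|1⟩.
0.8952|0⟩ + 0.4456|1⟩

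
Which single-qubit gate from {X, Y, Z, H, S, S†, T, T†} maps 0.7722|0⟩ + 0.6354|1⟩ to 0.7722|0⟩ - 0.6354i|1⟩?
S†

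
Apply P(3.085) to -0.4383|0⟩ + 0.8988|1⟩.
-0.4383|0⟩ + (-0.8974 + 0.05084i)|1⟩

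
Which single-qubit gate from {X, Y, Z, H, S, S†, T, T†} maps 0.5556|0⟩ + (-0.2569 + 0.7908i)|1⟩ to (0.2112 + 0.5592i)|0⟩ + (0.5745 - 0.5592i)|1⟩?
H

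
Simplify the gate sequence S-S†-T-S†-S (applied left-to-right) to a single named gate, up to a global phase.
T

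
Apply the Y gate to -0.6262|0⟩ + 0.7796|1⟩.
-0.7796i|0⟩ - 0.6262i|1⟩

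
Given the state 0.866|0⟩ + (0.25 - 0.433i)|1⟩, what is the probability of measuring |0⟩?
0.75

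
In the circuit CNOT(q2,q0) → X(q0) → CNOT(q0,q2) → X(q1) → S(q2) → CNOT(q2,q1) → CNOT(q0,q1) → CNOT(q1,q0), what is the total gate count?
8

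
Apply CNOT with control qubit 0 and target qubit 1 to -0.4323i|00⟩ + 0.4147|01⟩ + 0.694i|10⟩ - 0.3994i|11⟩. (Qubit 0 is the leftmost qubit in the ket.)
-0.4323i|00⟩ + 0.4147|01⟩ - 0.3994i|10⟩ + 0.694i|11⟩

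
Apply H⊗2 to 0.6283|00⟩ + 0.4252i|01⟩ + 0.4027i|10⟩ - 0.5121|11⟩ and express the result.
(0.0581 + 0.414i)|00⟩ + (0.5702 - 0.01125i)|01⟩ + (0.5702 + 0.01125i)|10⟩ + (0.0581 - 0.414i)|11⟩

H⊗2 gives amp(|y⟩) = (1/2) Σ_x (−1)^(x·y) amp(|x⟩), where x·y is the number of positions in which both x and y have a 1.
|00⟩: (0.6283 + 0.4252i + 0.4027i - 0.5121)/2 = (0.0581 + 0.414i)
|01⟩: (0.6283 - 0.4252i + 0.4027i + 0.5121)/2 = (0.5702 - 0.01125i)
|10⟩: (0.6283 + 0.4252i - 0.4027i + 0.5121)/2 = (0.5702 + 0.01125i)
|11⟩: (0.6283 - 0.4252i - 0.4027i - 0.5121)/2 = (0.0581 - 0.414i)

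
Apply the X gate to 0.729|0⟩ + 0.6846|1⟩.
0.6846|0⟩ + 0.729|1⟩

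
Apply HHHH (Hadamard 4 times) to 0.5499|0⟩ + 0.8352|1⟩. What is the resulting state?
0.5499|0⟩ + 0.8352|1⟩

H² = I, so an even number of Hadamards cancels: H^4 = I and the state is unchanged.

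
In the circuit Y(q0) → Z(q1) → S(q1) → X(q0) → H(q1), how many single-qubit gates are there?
5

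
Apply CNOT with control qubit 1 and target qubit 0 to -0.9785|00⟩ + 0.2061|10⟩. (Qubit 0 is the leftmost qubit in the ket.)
-0.9785|00⟩ + 0.2061|10⟩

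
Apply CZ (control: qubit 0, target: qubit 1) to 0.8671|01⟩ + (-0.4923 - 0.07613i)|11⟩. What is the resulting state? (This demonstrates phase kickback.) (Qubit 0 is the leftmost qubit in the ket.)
0.8671|01⟩ + (0.4923 + 0.07613i)|11⟩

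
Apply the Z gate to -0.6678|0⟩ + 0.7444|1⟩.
-0.6678|0⟩ - 0.7444|1⟩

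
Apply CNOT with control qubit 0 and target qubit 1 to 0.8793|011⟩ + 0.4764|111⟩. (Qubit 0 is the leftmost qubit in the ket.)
0.8793|011⟩ + 0.4764|101⟩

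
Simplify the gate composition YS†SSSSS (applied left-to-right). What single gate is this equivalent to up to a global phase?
Y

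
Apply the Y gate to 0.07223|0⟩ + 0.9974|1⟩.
-0.9974i|0⟩ + 0.07223i|1⟩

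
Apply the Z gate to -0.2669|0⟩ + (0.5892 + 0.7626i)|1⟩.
-0.2669|0⟩ + (-0.5892 - 0.7626i)|1⟩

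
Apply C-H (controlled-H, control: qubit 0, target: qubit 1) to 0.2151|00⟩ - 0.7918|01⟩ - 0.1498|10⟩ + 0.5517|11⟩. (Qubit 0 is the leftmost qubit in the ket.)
0.2151|00⟩ - 0.7918|01⟩ + 0.2842|10⟩ - 0.496|11⟩

C-H leaves the control-|0⟩ kets |00⟩, |01⟩ unchanged and applies H to qubit 1 on the control-|1⟩ pair (|10⟩, |11⟩).
H = [[1/√2, 1/√2], [1/√2, -1/√2]].
With a = amp(|10⟩) = -0.1498 and b = amp(|11⟩) = 0.5517:
new amp(|10⟩) = (1/√2)·a + (1/√2)·b = 0.2842
new amp(|11⟩) = (1/√2)·a + (-1/√2)·b = -0.496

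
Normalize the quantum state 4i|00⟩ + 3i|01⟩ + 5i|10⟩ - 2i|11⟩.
0.5443i|00⟩ + (1/√6)i|01⟩ + 0.6804i|10⟩ - 0.2722i|11⟩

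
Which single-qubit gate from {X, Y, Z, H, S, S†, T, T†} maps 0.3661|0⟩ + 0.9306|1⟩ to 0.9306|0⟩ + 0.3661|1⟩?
X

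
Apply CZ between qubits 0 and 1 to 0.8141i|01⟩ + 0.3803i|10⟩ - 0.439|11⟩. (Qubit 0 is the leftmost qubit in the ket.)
0.8141i|01⟩ + 0.3803i|10⟩ + 0.439|11⟩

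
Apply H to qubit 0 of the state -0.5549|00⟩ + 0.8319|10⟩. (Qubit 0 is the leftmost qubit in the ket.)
0.1959|00⟩ - 0.9806|10⟩

H on qubit 0 mixes each pair of kets that differ only in qubit 0: amplitudes (a, b) of (|…0…⟩, |…1…⟩) become ((a + b)/√2, (a − b)/√2). Kets absent from the input have amplitude 0.
(|00⟩, |10⟩): (a, b) = (-0.5549, 0.8319) → (0.1959, -0.9806)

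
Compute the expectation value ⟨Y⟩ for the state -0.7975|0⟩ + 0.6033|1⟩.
0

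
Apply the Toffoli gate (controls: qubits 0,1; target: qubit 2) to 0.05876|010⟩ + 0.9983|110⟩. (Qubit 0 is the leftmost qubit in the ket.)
0.05876|010⟩ + 0.9983|111⟩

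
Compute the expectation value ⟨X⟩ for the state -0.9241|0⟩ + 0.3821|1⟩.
-0.7062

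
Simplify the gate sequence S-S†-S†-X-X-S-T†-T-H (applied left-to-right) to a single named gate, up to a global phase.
H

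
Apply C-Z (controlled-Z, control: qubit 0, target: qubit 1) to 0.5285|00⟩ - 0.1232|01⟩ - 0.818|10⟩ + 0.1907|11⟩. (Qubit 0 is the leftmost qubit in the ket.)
0.5285|00⟩ - 0.1232|01⟩ - 0.818|10⟩ - 0.1907|11⟩

C-Z leaves the control-|0⟩ kets |00⟩, |01⟩ unchanged and applies Z to qubit 1 on the control-|1⟩ pair (|10⟩, |11⟩).
Z = [[1, 0], [0, -1]].
With a = amp(|10⟩) = -0.818 and b = amp(|11⟩) = 0.1907:
new amp(|10⟩) = (1)·a = -0.818
new amp(|11⟩) = (-1)·b = -0.1907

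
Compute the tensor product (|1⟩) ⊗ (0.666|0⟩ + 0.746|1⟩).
0.666|10⟩ + 0.746|11⟩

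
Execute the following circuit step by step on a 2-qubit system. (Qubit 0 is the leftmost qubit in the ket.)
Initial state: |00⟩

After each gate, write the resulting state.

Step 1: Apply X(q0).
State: |10⟩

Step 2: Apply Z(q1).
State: |10⟩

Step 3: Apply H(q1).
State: 1/√2|10⟩ + 1/√2|11⟩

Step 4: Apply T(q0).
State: (1/2 + (1/2)i)|10⟩ + (1/2 + (1/2)i)|11⟩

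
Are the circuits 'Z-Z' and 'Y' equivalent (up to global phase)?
No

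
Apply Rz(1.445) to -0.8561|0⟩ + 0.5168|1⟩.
(-0.6422 + 0.5661i)|0⟩ + (0.3877 + 0.3417i)|1⟩

Rz(1.445) = [[e^(−iθ/2), 0], [0, e^(iθ/2)]] with e^(±iθ/2) = cos(θ/2) ± i·sin(θ/2); θ = 1.445, cos(θ/2) ≈ 0.750155, sin(θ/2) ≈ 0.661262.
With a = amp(|0⟩) = -0.8561 and b = amp(|1⟩) = 0.5168:
new amp(|0⟩) = (0.750155 - 0.661262i)·a = (-0.6422 + 0.5661i)
new amp(|1⟩) = (0.750155 + 0.661262i)·b = (0.3877 + 0.3417i)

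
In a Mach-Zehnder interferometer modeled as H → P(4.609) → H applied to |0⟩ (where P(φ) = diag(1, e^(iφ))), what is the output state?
(0.4484 - 0.4973i)|0⟩ + (0.5516 + 0.4973i)|1⟩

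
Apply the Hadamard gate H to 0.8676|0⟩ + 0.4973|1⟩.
0.9651|0⟩ + 0.2618|1⟩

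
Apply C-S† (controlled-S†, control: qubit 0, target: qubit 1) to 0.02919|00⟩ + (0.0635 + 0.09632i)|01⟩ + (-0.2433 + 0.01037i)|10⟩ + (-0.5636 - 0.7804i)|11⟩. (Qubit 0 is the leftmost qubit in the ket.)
0.02919|00⟩ + (0.0635 + 0.09632i)|01⟩ + (-0.2433 + 0.01037i)|10⟩ + (-0.7804 + 0.5636i)|11⟩

C-S† leaves the control-|0⟩ kets |00⟩, |01⟩ unchanged and applies S† to qubit 1 on the control-|1⟩ pair (|10⟩, |11⟩).
S† = [[1, 0], [0, -i]].
With a = amp(|10⟩) = (-0.2433 + 0.01037i) and b = amp(|11⟩) = (-0.5636 - 0.7804i):
new amp(|10⟩) = (1)·a = (-0.2433 + 0.01037i)
new amp(|11⟩) = (-i)·b = (-0.7804 + 0.5636i)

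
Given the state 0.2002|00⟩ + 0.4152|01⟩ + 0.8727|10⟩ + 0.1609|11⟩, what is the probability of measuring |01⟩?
0.1724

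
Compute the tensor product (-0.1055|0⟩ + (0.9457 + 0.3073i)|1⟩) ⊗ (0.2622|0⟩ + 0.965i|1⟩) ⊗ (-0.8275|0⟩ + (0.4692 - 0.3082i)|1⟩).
0.02289|000⟩ + (-0.01298 + 0.008525i)|001⟩ + 0.08425i|010⟩ + (-0.03138 - 0.04777i)|011⟩ + (-0.2052 - 0.06668i)|100⟩ + (0.1412 - 0.03862i)|101⟩ + (0.2454 - 0.7552i)|110⟩ + (0.1421 + 0.5196i)|111⟩

amp(|b₁b₂…⟩) = product of the factor amplitudes for bits b₁, b₂, …; only kets whose every factor amplitude is nonzero survive.
|000⟩: (-0.1055)(0.2622)(-0.8275) = 0.02289
|001⟩: (-0.1055)(0.2622)(0.4692 - 0.3082i) = (-0.01298 + 0.008525i)
|010⟩: (-0.1055)(0.965i)(-0.8275) = 0.08425i
|011⟩: (-0.1055)(0.965i)(0.4692 - 0.3082i) = (-0.03138 - 0.04777i)
|100⟩: (0.9457 + 0.3073i)(0.2622)(-0.8275) = (-0.2052 - 0.06668i)
|101⟩: (0.9457 + 0.3073i)(0.2622)(0.4692 - 0.3082i) = (0.1412 - 0.03862i)
|110⟩: (0.9457 + 0.3073i)(0.965i)(-0.8275) = (0.2454 - 0.7552i)
|111⟩: (0.9457 + 0.3073i)(0.965i)(0.4692 - 0.3082i) = (0.1421 + 0.5196i)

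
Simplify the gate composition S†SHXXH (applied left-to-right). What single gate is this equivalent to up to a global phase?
I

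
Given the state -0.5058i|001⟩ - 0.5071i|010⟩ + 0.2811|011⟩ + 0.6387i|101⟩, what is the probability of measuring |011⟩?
0.07902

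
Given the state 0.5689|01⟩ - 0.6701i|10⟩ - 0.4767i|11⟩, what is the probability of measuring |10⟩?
0.449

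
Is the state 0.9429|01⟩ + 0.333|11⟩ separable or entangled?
Separable

Writing the state as a|00⟩ + b|01⟩ + c|10⟩ + d|11⟩, it is a product state iff ad − bc = 0.
Here (a, b, c, d) = (0, 0.9429, 0, 0.333): ad − bc = (0)(0.333) − (0.9429)(0) = 0, so the state is separable.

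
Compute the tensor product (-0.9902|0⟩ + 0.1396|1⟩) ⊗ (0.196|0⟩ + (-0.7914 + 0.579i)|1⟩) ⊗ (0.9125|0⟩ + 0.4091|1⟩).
-0.1771|000⟩ - 0.0794|001⟩ + (0.7151 - 0.5232i)|010⟩ + (0.3206 - 0.2345i)|011⟩ + 0.02497|100⟩ + 0.01119|101⟩ + (-0.1008 + 0.07376i)|110⟩ + (-0.0452 + 0.03307i)|111⟩

amp(|b₁b₂…⟩) = product of the factor amplitudes for bits b₁, b₂, …; only kets whose every factor amplitude is nonzero survive.
|000⟩: (-0.9902)(0.196)(0.9125) = -0.1771
|001⟩: (-0.9902)(0.196)(0.4091) = -0.0794
|010⟩: (-0.9902)(-0.7914 + 0.579i)(0.9125) = (0.7151 - 0.5232i)
|011⟩: (-0.9902)(-0.7914 + 0.579i)(0.4091) = (0.3206 - 0.2345i)
|100⟩: (0.1396)(0.196)(0.9125) = 0.02497
|101⟩: (0.1396)(0.196)(0.4091) = 0.01119
|110⟩: (0.1396)(-0.7914 + 0.579i)(0.9125) = (-0.1008 + 0.07376i)
|111⟩: (0.1396)(-0.7914 + 0.579i)(0.4091) = (-0.0452 + 0.03307i)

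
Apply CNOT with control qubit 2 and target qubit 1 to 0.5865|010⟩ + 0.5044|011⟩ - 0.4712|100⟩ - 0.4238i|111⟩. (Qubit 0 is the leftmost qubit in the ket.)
0.5044|001⟩ + 0.5865|010⟩ - 0.4712|100⟩ - 0.4238i|101⟩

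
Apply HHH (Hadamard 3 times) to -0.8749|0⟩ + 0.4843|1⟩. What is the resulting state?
-0.2762|0⟩ - 0.9611|1⟩

H² = I, so H^3 = H: a single Hadamard. With (a, b) = (-0.8749, 0.4843), H gives ((a + b)/√2, (a − b)/√2) = (-0.2762, -0.9611).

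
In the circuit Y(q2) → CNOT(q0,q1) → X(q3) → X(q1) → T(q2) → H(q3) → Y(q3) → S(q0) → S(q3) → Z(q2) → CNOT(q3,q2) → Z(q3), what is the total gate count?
12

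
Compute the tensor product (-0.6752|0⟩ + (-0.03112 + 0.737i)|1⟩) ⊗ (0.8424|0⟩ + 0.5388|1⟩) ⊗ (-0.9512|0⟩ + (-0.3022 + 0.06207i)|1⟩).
0.541|000⟩ + (0.1719 - 0.0353i)|001⟩ + 0.346|010⟩ + (0.1099 - 0.02258i)|011⟩ + (0.02494 - 0.5906i)|100⟩ + (-0.03061 - 0.1892i)|101⟩ + (0.01595 - 0.3777i)|110⟩ + (-0.01958 - 0.121i)|111⟩

amp(|b₁b₂…⟩) = product of the factor amplitudes for bits b₁, b₂, …; only kets whose every factor amplitude is nonzero survive.
|000⟩: (-0.6752)(0.8424)(-0.9512) = 0.541
|001⟩: (-0.6752)(0.8424)(-0.3022 + 0.06207i) = (0.1719 - 0.0353i)
|010⟩: (-0.6752)(0.5388)(-0.9512) = 0.346
|011⟩: (-0.6752)(0.5388)(-0.3022 + 0.06207i) = (0.1099 - 0.02258i)
|100⟩: (-0.03112 + 0.737i)(0.8424)(-0.9512) = (0.02494 - 0.5906i)
|101⟩: (-0.03112 + 0.737i)(0.8424)(-0.3022 + 0.06207i) = (-0.03061 - 0.1892i)
|110⟩: (-0.03112 + 0.737i)(0.5388)(-0.9512) = (0.01595 - 0.3777i)
|111⟩: (-0.03112 + 0.737i)(0.5388)(-0.3022 + 0.06207i) = (-0.01958 - 0.121i)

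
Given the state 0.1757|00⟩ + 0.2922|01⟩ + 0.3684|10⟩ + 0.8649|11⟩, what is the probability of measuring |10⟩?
0.1357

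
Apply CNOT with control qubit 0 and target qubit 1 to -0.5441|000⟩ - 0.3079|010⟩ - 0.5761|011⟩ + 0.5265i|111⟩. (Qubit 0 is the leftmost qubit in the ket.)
-0.5441|000⟩ - 0.3079|010⟩ - 0.5761|011⟩ + 0.5265i|101⟩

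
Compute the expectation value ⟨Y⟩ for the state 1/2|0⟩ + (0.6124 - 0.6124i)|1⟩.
-0.6124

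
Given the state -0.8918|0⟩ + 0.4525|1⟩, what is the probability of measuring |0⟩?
0.7953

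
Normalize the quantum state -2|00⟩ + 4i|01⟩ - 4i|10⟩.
-0.3333|00⟩ + 0.6667i|01⟩ - 0.6667i|10⟩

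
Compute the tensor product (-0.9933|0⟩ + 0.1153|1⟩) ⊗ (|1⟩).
-0.9933|01⟩ + 0.1153|11⟩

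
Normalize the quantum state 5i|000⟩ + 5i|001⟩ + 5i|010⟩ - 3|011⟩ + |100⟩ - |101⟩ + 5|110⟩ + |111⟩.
0.4725i|000⟩ + 0.4725i|001⟩ + 0.4725i|010⟩ - 0.2835|011⟩ + 0.09449|100⟩ - 0.09449|101⟩ + 0.4725|110⟩ + 0.09449|111⟩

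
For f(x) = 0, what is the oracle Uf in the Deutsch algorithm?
I ⊗ I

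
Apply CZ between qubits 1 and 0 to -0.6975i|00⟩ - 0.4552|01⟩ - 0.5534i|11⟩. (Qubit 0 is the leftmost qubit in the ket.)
-0.6975i|00⟩ - 0.4552|01⟩ + 0.5534i|11⟩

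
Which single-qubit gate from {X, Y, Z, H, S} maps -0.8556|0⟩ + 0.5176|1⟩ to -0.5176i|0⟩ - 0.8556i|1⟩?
Y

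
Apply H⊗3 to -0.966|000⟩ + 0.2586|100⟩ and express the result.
-0.2501|000⟩ - 0.2501|001⟩ - 0.2501|010⟩ - 0.2501|011⟩ - 0.433|100⟩ - 0.433|101⟩ - 0.433|110⟩ - 0.433|111⟩

H⊗3 gives amp(|y⟩) = (1/2√2) Σ_x (−1)^(x·y) amp(|x⟩), where x·y is the number of positions in which both x and y have a 1.
|000⟩: (-0.966 + 0.2586)/(2√2) = -0.2501
|001⟩: (-0.966 + 0.2586)/(2√2) = -0.2501
|010⟩: (-0.966 + 0.2586)/(2√2) = -0.2501
|011⟩: (-0.966 + 0.2586)/(2√2) = -0.2501
|100⟩: (-0.966 - 0.2586)/(2√2) = -0.433
|101⟩: (-0.966 - 0.2586)/(2√2) = -0.433
|110⟩: (-0.966 - 0.2586)/(2√2) = -0.433
|111⟩: (-0.966 - 0.2586)/(2√2) = -0.433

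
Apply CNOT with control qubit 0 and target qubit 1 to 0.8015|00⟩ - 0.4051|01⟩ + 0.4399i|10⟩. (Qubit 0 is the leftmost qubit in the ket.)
0.8015|00⟩ - 0.4051|01⟩ + 0.4399i|11⟩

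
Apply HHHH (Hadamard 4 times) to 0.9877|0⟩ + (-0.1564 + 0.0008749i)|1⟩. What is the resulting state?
0.9877|0⟩ + (-0.1564 + 0.0008749i)|1⟩

H² = I, so an even number of Hadamards cancels: H^4 = I and the state is unchanged.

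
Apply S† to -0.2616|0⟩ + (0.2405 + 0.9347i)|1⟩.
-0.2616|0⟩ + (0.9347 - 0.2405i)|1⟩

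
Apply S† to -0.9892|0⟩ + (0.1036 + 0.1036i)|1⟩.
-0.9892|0⟩ + (0.1036 - 0.1036i)|1⟩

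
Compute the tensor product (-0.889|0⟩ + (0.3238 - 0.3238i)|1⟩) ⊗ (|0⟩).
-0.889|00⟩ + (0.3238 - 0.3238i)|10⟩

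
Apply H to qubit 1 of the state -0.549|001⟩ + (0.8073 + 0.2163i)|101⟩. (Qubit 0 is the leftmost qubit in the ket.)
-0.3882|001⟩ - 0.3882|011⟩ + (0.5708 + 0.1529i)|101⟩ + (0.5708 + 0.1529i)|111⟩

H on qubit 1 mixes each pair of kets that differ only in qubit 1: amplitudes (a, b) of (|…0…⟩, |…1…⟩) become ((a + b)/√2, (a − b)/√2). Kets absent from the input have amplitude 0.
(|001⟩, |011⟩): (a, b) = (-0.549, 0) → (-0.3882, -0.3882)
(|101⟩, |111⟩): (a, b) = ((0.8073 + 0.2163i), 0) → ((0.5708 + 0.1529i), (0.5708 + 0.1529i))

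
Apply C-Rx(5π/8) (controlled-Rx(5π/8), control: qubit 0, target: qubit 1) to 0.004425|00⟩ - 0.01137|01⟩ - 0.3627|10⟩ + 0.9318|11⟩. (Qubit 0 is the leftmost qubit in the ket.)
0.004425|00⟩ - 0.01137|01⟩ + (-0.2015 - 0.7748i)|10⟩ + (0.5177 + 0.3016i)|11⟩

C-Rx(5π/8) leaves the control-|0⟩ kets |00⟩, |01⟩ unchanged and applies Rx(5π/8) to qubit 1 on the control-|1⟩ pair (|10⟩, |11⟩).
Rx(5π/8) = [[cos(θ/2), −i·sin(θ/2)], [−i·sin(θ/2), cos(θ/2)]]; θ = 5π/8, cos(θ/2) ≈ 0.55557, sin(θ/2) ≈ 0.83147.
With a = amp(|10⟩) = -0.3627 and b = amp(|11⟩) = 0.9318:
new amp(|10⟩) = (0.55557)·a + (-0.83147i)·b = (-0.2015 - 0.7748i)
new amp(|11⟩) = (-0.83147i)·a + (0.55557)·b = (0.5177 + 0.3016i)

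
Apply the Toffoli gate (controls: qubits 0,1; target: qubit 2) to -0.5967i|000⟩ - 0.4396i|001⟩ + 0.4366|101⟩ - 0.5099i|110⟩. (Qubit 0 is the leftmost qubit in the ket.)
-0.5967i|000⟩ - 0.4396i|001⟩ + 0.4366|101⟩ - 0.5099i|111⟩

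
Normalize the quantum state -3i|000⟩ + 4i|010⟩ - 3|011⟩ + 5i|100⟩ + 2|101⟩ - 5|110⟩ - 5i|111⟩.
-0.2822i|000⟩ + 0.3763i|010⟩ - 0.2822|011⟩ + 0.4704i|100⟩ + 0.1881|101⟩ - 0.4704|110⟩ - 0.4704i|111⟩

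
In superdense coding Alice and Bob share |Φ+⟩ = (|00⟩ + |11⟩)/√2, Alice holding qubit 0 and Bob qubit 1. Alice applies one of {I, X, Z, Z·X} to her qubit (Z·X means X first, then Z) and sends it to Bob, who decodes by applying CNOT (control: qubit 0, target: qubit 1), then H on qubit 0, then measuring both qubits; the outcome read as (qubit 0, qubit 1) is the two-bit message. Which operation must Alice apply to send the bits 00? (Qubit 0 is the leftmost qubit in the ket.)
I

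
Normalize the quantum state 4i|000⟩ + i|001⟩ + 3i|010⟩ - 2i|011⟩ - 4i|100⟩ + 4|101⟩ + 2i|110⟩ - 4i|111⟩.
0.4417i|000⟩ + 0.1104i|001⟩ + 0.3313i|010⟩ - 0.2209i|011⟩ - 0.4417i|100⟩ + 0.4417|101⟩ + 0.2209i|110⟩ - 0.4417i|111⟩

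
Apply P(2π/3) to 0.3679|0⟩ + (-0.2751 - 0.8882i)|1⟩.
0.3679|0⟩ + (0.9068 + 0.2059i)|1⟩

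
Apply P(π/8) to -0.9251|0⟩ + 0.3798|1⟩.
-0.9251|0⟩ + (0.3509 + 0.1453i)|1⟩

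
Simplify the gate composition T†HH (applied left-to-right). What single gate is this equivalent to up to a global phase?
T†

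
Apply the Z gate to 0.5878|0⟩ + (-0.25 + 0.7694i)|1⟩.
0.5878|0⟩ + (0.25 - 0.7694i)|1⟩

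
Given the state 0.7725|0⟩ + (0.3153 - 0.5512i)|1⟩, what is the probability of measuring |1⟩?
0.4032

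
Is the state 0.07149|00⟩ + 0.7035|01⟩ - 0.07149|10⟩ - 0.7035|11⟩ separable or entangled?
Separable

Writing the state as a|00⟩ + b|01⟩ + c|10⟩ + d|11⟩, it is a product state iff ad − bc = 0.
Here (a, b, c, d) = (0.07149, 0.7035, -0.07149, -0.7035): ad − bc = (0.07149)(-0.7035) − (0.7035)(-0.07149) = 0, so the state is separable.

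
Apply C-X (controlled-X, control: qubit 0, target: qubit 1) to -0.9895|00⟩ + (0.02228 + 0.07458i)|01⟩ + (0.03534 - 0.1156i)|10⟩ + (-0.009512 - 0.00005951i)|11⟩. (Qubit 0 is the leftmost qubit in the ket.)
-0.9895|00⟩ + (0.02228 + 0.07458i)|01⟩ + (-0.009512 - 0.00005951i)|10⟩ + (0.03534 - 0.1156i)|11⟩

C-X leaves the control-|0⟩ kets |00⟩, |01⟩ unchanged and applies X to qubit 1 on the control-|1⟩ pair (|10⟩, |11⟩).
X = [[0, 1], [1, 0]].
With a = amp(|10⟩) = (0.03534 - 0.1156i) and b = amp(|11⟩) = (-0.009512 - 0.00005951i):
new amp(|10⟩) = (1)·b = (-0.009512 - 0.00005951i)
new amp(|11⟩) = (1)·a = (0.03534 - 0.1156i)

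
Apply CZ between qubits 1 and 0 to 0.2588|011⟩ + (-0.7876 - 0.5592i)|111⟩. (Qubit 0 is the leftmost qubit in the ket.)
0.2588|011⟩ + (0.7876 + 0.5592i)|111⟩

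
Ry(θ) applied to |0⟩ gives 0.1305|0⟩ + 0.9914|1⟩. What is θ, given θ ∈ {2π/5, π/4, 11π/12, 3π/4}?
11π/12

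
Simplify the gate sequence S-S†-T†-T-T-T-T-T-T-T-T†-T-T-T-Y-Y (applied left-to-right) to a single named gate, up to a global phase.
I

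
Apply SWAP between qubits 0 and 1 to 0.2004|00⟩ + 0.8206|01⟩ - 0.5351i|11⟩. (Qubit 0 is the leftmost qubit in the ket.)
0.2004|00⟩ + 0.8206|10⟩ - 0.5351i|11⟩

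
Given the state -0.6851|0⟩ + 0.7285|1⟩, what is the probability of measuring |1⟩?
0.5307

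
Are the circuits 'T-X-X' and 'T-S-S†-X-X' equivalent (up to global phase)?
Yes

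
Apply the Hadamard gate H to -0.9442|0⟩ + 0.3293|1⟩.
-0.4348|0⟩ - 0.9005|1⟩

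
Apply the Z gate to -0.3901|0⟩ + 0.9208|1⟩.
-0.3901|0⟩ - 0.9208|1⟩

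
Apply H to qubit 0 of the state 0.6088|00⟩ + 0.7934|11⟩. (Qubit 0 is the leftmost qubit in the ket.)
0.4305|00⟩ + 0.561|01⟩ + 0.4305|10⟩ - 0.561|11⟩

H on qubit 0 mixes each pair of kets that differ only in qubit 0: amplitudes (a, b) of (|…0…⟩, |…1…⟩) become ((a + b)/√2, (a − b)/√2). Kets absent from the input have amplitude 0.
(|00⟩, |10⟩): (a, b) = (0.6088, 0) → (0.4305, 0.4305)
(|01⟩, |11⟩): (a, b) = (0, 0.7934) → (0.561, -0.561)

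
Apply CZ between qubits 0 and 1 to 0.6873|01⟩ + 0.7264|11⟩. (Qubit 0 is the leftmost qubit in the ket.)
0.6873|01⟩ - 0.7264|11⟩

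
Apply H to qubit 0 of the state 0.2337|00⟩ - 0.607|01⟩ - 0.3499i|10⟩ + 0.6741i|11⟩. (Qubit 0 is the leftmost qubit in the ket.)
(0.1653 - 0.2474i)|00⟩ + (-0.4292 + 0.4767i)|01⟩ + (0.1653 + 0.2474i)|10⟩ + (-0.4292 - 0.4767i)|11⟩

H on qubit 0 mixes each pair of kets that differ only in qubit 0: amplitudes (a, b) of (|…0…⟩, |…1…⟩) become ((a + b)/√2, (a − b)/√2). Kets absent from the input have amplitude 0.
(|00⟩, |10⟩): (a, b) = (0.2337, -0.3499i) → ((0.1653 - 0.2474i), (0.1653 + 0.2474i))
(|01⟩, |11⟩): (a, b) = (-0.607, 0.6741i) → ((-0.4292 + 0.4767i), (-0.4292 - 0.4767i))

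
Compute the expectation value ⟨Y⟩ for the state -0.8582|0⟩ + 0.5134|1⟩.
0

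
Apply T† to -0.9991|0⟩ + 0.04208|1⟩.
-0.9991|0⟩ + (0.02976 - 0.02976i)|1⟩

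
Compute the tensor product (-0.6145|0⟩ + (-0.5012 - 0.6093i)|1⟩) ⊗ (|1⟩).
-0.6145|01⟩ + (-0.5012 - 0.6093i)|11⟩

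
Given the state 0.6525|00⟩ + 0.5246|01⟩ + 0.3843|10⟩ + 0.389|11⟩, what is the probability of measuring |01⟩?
0.2752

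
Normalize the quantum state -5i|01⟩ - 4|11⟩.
-0.7809i|01⟩ - 0.6247|11⟩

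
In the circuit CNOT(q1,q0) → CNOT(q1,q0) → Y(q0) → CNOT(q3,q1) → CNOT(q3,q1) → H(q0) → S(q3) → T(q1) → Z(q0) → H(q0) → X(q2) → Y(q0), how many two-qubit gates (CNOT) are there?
4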